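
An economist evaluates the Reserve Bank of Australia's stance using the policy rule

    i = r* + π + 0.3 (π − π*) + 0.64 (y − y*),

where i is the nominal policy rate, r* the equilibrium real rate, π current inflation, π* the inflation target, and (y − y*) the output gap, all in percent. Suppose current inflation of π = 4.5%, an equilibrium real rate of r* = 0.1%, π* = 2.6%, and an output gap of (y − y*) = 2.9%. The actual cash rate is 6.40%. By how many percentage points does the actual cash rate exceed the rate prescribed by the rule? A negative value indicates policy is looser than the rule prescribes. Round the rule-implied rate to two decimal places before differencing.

-0.63 pp

i = 0.1 + 4.5 + 0.3 × (4.5 − 2.6) + 0.64 × 2.9
   = 0.1 + 4.5 + 0.57 + 1.856 = 7.03
Deviation = 6.40 − 7.03 = -0.63 pp.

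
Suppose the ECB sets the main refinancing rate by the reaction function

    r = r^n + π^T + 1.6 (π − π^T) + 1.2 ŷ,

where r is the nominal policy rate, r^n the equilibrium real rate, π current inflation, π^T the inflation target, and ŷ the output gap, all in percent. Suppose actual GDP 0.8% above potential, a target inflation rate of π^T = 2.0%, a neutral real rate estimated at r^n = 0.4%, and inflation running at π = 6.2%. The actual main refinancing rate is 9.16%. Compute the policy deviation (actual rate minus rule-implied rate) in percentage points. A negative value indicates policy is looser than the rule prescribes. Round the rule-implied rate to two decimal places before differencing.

-0.92 pp

Output 0.8% above potential → ŷ = 0.8.
r = 0.4 + 2.0 + 1.6 × (6.2 − 2.0) + 1.2 × 0.8
   = 0.4 + 2 + 6.72 + 0.96 = 10.08
Deviation = 9.16 − 10.08 = -0.92 pp.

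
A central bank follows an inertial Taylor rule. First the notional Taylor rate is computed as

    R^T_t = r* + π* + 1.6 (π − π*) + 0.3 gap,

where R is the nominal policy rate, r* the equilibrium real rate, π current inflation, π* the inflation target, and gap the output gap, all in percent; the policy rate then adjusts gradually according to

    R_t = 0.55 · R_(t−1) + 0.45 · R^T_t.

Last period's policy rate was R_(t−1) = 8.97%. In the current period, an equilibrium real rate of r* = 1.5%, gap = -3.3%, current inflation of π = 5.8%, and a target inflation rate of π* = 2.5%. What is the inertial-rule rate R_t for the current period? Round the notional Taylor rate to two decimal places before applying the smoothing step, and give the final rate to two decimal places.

R^T_t = 1.5 + 2.5 + 1.6 × (5.8 − 2.5) + 0.3 × (-3.3)
   = 1.5 + 2.5 + 5.28 − 0.99 = 8.29
R_t = 0.55 × 8.97 + 0.45 × 8.29 = 4.9335 + 3.7305 = 8.66

8.66%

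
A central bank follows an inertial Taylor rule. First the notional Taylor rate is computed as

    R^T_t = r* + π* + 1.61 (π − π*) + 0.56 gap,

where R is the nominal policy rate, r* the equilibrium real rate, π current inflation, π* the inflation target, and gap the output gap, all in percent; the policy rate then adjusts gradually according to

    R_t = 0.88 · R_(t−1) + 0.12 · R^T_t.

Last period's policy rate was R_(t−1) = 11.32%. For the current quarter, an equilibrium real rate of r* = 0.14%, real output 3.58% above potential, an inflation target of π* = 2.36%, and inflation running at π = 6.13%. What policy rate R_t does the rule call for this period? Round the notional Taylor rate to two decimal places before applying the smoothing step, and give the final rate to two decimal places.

Output 3.58% above potential → gap = 3.58.
R^T_t = 0.14 + 2.36 + 1.61 × (6.13 − 2.36) + 0.56 × 3.58
   = 0.14 + 2.36 + 6.0697 + 2.0048 = 10.57
R_t = 0.88 × 11.32 + 0.12 × 10.57 = 9.9616 + 1.2684 = 11.23

11.23%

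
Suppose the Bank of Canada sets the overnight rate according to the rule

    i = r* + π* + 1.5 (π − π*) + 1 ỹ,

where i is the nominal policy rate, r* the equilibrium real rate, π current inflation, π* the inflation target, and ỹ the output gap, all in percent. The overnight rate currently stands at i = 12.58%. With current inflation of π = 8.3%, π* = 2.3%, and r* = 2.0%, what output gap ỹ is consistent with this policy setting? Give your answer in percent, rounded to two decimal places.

-0.72%

1 ỹ = 12.58 − 2.0 − 2.3 − 1.5 × (8.3 − 2.3) = -0.72
ỹ = -0.72 / 1 = -0.72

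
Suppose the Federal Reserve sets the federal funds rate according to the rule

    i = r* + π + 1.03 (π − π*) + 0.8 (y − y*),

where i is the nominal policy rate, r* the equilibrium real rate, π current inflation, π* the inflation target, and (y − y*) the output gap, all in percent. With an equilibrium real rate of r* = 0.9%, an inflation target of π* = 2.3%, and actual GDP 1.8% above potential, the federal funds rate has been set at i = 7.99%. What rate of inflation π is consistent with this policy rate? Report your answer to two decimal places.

3.95%

Output 1.8% above potential → (y − y*) = 1.8.
Collecting π: i = r* + (1 + 1.03) π − 1.03 π* + 0.8 (y − y*)
2.03 π = 7.99 − 0.9 + 1.03 × 2.3 − 0.8 × 1.8 = 8.019
π = 8.019 / 2.03 = 3.95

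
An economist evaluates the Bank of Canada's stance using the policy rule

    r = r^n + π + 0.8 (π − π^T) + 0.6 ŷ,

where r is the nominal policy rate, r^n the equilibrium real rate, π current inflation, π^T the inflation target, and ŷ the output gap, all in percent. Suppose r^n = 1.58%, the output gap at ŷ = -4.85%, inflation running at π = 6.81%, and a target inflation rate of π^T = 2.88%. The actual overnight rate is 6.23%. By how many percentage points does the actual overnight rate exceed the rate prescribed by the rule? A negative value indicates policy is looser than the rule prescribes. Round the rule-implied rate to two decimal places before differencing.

r = 1.58 + 6.81 + 0.8 × (6.81 − 2.88) + 0.6 × (-4.85)
   = 1.58 + 6.81 + 3.144 − 2.91 = 8.62
Deviation = 6.23 − 8.62 = -2.39 pp.

-2.39 pp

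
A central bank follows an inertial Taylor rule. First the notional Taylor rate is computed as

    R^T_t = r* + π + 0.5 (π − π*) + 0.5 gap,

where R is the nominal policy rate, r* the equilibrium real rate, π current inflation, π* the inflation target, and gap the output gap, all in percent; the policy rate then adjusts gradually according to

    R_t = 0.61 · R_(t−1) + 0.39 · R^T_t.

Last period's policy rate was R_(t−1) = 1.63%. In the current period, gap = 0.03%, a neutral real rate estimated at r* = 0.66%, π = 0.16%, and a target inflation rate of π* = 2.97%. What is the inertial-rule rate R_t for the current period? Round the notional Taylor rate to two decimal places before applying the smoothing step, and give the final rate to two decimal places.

0.77%

R^T_t = 0.66 + 0.16 + 0.5 × (0.16 − 2.97) + 0.5 × 0.03
   = 0.66 + 0.16 − 1.405 + 0.015 = -0.57
R_t = 0.61 × 1.63 + 0.39 × (-0.57) = 0.9943 − 0.2223 = 0.77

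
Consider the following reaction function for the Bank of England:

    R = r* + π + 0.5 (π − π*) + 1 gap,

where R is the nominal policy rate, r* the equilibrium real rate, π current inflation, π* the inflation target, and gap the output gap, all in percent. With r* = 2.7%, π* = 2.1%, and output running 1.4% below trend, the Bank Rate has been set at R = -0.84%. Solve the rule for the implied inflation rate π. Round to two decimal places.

-0.73%

Output 1.4% below potential → gap = -1.4.
Collecting π: R = r* + (1 + 0.5) π − 0.5 π* + 1 gap
1.5 π = -0.84 − 2.7 + 0.5 × 2.1 − 1 × (-1.4) = -1.09
π = -1.09 / 1.5 = -0.73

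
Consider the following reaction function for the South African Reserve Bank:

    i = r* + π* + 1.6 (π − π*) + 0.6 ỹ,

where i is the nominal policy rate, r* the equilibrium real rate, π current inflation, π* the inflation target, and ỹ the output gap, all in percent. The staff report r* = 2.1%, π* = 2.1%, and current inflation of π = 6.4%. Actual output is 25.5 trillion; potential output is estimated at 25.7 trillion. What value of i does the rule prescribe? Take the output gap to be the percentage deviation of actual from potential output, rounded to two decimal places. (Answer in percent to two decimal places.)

Output gap = 100 × (25.5 − 25.7) / 25.7 = -0.78%.
i = 2.10 + 2.10 + 1.6 × (6.40 − 2.10) + 0.6 × (-0.78)
   = 2.10 + 2.1 + 6.88 − 0.468 = 10.61

10.61%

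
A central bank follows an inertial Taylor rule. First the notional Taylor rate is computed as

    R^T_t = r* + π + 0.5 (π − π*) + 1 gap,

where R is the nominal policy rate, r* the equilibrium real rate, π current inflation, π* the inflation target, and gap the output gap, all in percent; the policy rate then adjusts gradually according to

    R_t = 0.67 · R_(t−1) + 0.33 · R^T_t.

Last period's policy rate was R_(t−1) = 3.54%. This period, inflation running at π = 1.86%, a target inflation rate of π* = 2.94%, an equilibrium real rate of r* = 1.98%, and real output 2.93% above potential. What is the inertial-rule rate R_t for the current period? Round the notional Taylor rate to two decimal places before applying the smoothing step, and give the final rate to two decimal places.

Output 2.93% above potential → gap = 2.93.
R^T_t = 1.98 + 1.86 + 0.5 × (1.86 − 2.94) + 1 × 2.93
   = 1.98 + 1.86 − 0.54 + 2.93 = 6.23
R_t = 0.67 × 3.54 + 0.33 × 6.23 = 2.3718 + 2.0559 = 4.43

4.43%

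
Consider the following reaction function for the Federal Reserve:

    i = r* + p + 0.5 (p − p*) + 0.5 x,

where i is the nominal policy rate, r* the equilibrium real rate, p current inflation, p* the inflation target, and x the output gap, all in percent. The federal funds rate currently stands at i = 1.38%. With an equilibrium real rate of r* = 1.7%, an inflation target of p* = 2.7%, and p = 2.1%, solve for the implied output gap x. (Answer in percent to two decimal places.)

0.5 x = 1.38 − 1.7 − 2.1 − 0.5 × (2.1 − 2.7) = -2.12
x = -2.12 / 0.5 = -4.24

-4.24%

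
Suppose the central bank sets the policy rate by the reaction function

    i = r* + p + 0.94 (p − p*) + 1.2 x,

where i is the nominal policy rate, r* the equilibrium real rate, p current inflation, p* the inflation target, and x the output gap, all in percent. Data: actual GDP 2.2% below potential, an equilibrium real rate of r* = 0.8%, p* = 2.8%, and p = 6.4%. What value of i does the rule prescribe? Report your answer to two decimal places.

Output 2.2% below potential → x = -2.2.
i = 0.8 + 6.4 + 0.94 × (6.4 − 2.8) + 1.2 × (-2.2)
   = 0.8 + 6.4 + 3.384 − 2.64 = 7.94

7.94%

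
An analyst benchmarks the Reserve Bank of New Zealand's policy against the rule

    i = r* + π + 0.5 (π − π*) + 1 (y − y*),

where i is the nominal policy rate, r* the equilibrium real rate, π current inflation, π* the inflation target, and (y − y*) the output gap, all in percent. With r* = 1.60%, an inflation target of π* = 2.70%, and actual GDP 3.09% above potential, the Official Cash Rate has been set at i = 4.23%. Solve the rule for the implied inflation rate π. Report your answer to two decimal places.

0.59%

Output 3.09% above potential → (y − y*) = 3.09.
Collecting π: i = r* + (1 + 0.5) π − 0.5 π* + 1 (y − y*)
1.5 π = 4.23 − 1.60 + 0.5 × 2.70 − 1 × 3.09 = 0.89
π = 0.89 / 1.5 = 0.59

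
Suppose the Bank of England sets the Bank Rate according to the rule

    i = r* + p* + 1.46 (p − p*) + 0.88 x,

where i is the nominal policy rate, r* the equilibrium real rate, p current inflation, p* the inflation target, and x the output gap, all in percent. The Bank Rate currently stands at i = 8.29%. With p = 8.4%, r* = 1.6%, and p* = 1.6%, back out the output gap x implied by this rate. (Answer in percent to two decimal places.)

0.88 x = 8.29 − 1.6 − 1.6 − 1.46 × (8.4 − 1.6) = -4.838
x = -4.838 / 0.88 = -5.50

-5.50%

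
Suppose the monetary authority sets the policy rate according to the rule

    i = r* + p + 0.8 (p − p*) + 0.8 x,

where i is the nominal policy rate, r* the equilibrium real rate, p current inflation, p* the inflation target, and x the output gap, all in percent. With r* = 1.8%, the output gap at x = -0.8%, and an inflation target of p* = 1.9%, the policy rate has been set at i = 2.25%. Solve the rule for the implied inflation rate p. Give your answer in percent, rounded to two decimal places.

Collecting p: i = r* + (1 + 0.8) p − 0.8 p* + 0.8 x
1.8 p = 2.25 − 1.8 + 0.8 × 1.9 − 0.8 × (-0.8) = 2.61
p = 2.61 / 1.8 = 1.45

1.45%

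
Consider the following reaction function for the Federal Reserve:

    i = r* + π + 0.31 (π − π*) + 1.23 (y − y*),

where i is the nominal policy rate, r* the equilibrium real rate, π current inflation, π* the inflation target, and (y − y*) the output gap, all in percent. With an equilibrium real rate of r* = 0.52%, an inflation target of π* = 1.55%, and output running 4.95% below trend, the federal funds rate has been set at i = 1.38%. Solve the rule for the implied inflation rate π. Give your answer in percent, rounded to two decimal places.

Output 4.95% below potential → (y − y*) = -4.95.
Collecting π: i = r* + (1 + 0.31) π − 0.31 π* + 1.23 (y − y*)
1.31 π = 1.38 − 0.52 + 0.31 × 1.55 − 1.23 × (-4.95) = 7.429
π = 7.429 / 1.31 = 5.67

5.67%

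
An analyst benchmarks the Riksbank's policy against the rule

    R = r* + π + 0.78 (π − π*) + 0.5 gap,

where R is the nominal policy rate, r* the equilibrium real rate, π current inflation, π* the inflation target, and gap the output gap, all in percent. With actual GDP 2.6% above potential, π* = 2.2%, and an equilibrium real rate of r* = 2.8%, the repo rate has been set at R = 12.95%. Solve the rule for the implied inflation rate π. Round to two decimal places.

Output 2.6% above potential → gap = 2.6.
Collecting π: R = r* + (1 + 0.78) π − 0.78 π* + 0.5 gap
1.78 π = 12.95 − 2.8 + 0.78 × 2.2 − 0.5 × 2.6 = 10.566
π = 10.566 / 1.78 = 5.94

5.94%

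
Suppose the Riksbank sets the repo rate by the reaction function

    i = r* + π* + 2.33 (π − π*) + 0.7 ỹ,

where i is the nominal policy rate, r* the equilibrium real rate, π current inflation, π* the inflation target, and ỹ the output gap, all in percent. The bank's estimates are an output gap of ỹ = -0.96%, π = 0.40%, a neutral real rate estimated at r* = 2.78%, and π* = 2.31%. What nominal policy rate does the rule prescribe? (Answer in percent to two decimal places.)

-0.03%

i = 2.78 + 2.31 + 2.33 × (0.40 − 2.31) + 0.7 × (-0.96)
   = 2.78 + 2.31 − 4.4503 − 0.672 = -0.03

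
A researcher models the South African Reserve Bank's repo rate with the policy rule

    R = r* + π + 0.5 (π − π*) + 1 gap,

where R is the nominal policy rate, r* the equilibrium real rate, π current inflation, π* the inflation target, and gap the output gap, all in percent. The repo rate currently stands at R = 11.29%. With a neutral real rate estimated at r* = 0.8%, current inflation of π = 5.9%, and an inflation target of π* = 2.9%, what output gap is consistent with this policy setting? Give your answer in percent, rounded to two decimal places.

3.09%

1 gap = 11.29 − 0.8 − 5.9 − 0.5 × (5.9 − 2.9) = 3.09
gap = 3.09 / 1 = 3.09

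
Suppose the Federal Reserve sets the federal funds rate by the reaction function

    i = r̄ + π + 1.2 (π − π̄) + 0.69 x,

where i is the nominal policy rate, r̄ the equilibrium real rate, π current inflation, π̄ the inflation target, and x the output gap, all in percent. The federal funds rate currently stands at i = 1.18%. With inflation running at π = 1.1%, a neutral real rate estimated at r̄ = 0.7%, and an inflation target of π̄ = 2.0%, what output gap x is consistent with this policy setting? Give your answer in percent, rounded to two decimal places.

0.67%

0.69 x = 1.18 − 0.7 − 1.1 − 1.2 × (1.1 − 2.0) = 0.46
x = 0.46 / 0.69 = 0.67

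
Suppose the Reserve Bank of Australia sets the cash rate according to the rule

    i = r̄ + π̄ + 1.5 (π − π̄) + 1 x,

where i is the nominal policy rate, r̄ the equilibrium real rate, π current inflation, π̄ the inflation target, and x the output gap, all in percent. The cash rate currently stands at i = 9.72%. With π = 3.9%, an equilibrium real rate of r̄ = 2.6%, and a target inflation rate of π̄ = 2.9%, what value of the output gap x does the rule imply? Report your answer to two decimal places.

2.72%

1 x = 9.72 − 2.6 − 2.9 − 1.5 × (3.9 − 2.9) = 2.72
x = 2.72 / 1 = 2.72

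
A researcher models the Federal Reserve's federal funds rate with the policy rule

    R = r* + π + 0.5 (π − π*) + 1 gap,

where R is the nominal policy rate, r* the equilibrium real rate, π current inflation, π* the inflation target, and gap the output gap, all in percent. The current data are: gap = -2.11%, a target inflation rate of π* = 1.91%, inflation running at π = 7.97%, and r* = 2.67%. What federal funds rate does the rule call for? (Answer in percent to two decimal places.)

R = 2.67 + 7.97 + 0.5 × (7.97 − 1.91) + 1 × (-2.11)
   = 2.67 + 7.97 + 3.03 − 2.11 = 11.56

11.56%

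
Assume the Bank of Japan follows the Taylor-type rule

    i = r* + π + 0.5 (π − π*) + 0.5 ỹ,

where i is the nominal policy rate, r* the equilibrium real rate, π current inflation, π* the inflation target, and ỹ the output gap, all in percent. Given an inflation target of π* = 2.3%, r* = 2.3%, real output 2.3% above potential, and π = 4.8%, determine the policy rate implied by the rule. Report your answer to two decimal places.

Output 2.3% above potential → ỹ = 2.3.
i = 2.3 + 4.8 + 0.5 × (4.8 − 2.3) + 0.5 × 2.3
   = 2.3 + 4.8 + 1.25 + 1.15 = 9.50

9.50%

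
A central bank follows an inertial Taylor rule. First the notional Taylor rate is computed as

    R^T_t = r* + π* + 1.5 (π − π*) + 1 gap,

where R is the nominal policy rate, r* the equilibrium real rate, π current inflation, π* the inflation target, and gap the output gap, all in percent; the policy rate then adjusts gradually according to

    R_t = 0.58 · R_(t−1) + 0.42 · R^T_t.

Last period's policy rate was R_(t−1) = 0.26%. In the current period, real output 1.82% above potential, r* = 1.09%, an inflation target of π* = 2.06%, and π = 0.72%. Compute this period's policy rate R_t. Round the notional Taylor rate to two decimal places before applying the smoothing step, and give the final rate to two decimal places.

1.39%

Output 1.82% above potential → gap = 1.82.
R^T_t = 1.09 + 2.06 + 1.5 × (0.72 − 2.06) + 1 × 1.82
   = 1.09 + 2.06 − 2.01 + 1.82 = 2.96
R_t = 0.58 × 0.26 + 0.42 × 2.96 = 0.1508 + 1.2432 = 1.39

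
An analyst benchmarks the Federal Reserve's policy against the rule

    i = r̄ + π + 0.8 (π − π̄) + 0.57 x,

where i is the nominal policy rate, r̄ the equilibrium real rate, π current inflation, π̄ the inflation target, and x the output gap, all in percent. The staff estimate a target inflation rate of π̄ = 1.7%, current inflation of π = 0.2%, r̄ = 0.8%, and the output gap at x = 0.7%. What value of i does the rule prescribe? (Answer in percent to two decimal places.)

0.20%

i = 0.8 + 0.2 + 0.8 × (0.2 − 1.7) + 0.57 × 0.7
   = 0.8 + 0.2 − 1.2 + 0.399 = 0.20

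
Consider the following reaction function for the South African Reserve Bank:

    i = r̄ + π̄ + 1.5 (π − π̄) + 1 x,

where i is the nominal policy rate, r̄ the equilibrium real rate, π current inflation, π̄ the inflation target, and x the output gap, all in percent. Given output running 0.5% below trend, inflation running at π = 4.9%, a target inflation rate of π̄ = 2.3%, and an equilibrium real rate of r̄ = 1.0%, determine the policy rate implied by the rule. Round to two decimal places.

Output 0.5% below potential → x = -0.5.
i = 1.0 + 2.3 + 1.5 × (4.9 − 2.3) + 1 × (-0.5)
   = 1.0 + 2.3 + 3.9 − 0.5 = 6.70

6.70%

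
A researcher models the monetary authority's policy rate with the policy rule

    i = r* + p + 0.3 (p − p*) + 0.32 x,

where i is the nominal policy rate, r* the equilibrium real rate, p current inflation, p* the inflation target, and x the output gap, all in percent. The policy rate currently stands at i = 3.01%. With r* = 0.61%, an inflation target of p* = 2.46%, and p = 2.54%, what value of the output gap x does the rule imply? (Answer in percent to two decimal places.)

-0.51%

0.32 x = 3.01 − 0.61 − 2.54 − 0.3 × (2.54 − 2.46) = -0.164
x = -0.164 / 0.32 = -0.51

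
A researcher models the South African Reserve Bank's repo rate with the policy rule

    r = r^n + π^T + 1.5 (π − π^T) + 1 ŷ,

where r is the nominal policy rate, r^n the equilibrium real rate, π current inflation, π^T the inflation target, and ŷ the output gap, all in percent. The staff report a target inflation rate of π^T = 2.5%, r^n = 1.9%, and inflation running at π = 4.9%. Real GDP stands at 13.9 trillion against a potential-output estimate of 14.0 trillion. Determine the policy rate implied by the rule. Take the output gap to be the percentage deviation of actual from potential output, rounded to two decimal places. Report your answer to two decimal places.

Output gap = 100 × (13.9 − 14.0) / 14.0 = -0.71%.
r = 1.90 + 2.50 + 1.5 × (4.90 − 2.50) + 1 × (-0.71)
   = 1.90 + 2.5 + 3.6 − 0.71 = 7.29

7.29%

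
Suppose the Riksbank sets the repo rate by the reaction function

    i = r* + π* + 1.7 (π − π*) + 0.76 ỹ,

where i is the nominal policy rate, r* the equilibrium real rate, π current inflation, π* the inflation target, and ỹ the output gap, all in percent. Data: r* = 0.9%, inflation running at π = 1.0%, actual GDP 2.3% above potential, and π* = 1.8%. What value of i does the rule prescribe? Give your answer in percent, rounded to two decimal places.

3.09%

Output 2.3% above potential → ỹ = 2.3.
i = 0.9 + 1.8 + 1.7 × (1.0 − 1.8) + 0.76 × 2.3
   = 0.9 + 1.8 − 1.36 + 1.748 = 3.09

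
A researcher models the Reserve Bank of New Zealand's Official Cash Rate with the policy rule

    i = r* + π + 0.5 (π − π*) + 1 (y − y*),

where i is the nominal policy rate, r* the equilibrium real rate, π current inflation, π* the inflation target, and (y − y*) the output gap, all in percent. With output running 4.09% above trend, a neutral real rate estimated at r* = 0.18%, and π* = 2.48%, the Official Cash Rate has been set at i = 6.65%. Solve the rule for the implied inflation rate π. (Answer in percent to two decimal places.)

Output 4.09% above potential → (y − y*) = 4.09.
Collecting π: i = r* + (1 + 0.5) π − 0.5 π* + 1 (y − y*)
1.5 π = 6.65 − 0.18 + 0.5 × 2.48 − 1 × 4.09 = 3.62
π = 3.62 / 1.5 = 2.41

2.41%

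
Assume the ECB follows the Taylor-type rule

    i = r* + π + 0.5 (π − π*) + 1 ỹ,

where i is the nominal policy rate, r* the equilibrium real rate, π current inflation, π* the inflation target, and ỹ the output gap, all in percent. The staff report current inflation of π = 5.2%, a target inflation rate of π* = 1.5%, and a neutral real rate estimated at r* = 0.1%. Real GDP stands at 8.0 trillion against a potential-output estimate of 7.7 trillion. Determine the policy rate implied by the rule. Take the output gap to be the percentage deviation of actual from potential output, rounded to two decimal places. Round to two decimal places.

Output gap = 100 × (8.0 − 7.7) / 7.7 = 3.90%.
i = 0.10 + 5.20 + 0.5 × (5.20 − 1.50) + 1 × 3.90
   = 0.10 + 5.2 + 1.85 + 3.9 = 11.05

11.05%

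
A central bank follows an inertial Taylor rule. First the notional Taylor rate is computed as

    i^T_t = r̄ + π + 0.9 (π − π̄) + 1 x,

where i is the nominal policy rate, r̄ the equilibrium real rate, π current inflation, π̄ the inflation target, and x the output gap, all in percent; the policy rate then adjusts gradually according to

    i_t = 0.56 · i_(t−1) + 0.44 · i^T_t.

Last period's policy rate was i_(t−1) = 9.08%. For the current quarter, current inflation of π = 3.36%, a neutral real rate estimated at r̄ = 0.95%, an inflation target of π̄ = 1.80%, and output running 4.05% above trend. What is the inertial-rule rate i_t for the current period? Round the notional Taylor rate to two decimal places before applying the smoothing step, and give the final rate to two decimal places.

9.38%

Output 4.05% above potential → x = 4.05.
i^T_t = 0.95 + 3.36 + 0.9 × (3.36 − 1.80) + 1 × 4.05
   = 0.95 + 3.36 + 1.404 + 4.05 = 9.76
i_t = 0.56 × 9.08 + 0.44 × 9.76 = 5.0848 + 4.2944 = 9.38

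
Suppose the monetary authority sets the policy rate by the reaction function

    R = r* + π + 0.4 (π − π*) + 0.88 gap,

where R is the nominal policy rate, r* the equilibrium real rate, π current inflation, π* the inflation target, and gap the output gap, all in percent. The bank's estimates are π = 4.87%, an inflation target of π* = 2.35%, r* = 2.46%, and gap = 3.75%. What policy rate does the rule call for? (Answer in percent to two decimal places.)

11.64%

R = 2.46 + 4.87 + 0.4 × (4.87 − 2.35) + 0.88 × 3.75
   = 2.46 + 4.87 + 1.008 + 3.3 = 11.64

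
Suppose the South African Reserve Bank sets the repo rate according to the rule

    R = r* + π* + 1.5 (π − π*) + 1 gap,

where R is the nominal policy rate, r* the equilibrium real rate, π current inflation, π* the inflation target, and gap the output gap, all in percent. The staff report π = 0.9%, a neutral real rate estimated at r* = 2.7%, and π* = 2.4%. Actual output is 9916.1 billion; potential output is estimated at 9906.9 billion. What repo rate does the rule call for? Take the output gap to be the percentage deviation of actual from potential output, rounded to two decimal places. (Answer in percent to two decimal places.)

2.94%

Output gap = 100 × (9916.1 − 9906.9) / 9906.9 = 0.09%.
R = 2.70 + 2.40 + 1.5 × (0.90 − 2.40) + 1 × 0.09
   = 2.70 + 2.4 − 2.25 + 0.09 = 2.94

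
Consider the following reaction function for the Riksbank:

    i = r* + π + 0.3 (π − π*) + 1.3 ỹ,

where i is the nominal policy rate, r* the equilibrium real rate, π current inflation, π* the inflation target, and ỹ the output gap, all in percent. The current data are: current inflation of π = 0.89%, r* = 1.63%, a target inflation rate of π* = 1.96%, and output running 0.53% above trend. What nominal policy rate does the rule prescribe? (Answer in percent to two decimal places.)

2.89%

Output 0.53% above potential → ỹ = 0.53.
i = 1.63 + 0.89 + 0.3 × (0.89 − 1.96) + 1.3 × 0.53
   = 1.63 + 0.89 − 0.321 + 0.689 = 2.89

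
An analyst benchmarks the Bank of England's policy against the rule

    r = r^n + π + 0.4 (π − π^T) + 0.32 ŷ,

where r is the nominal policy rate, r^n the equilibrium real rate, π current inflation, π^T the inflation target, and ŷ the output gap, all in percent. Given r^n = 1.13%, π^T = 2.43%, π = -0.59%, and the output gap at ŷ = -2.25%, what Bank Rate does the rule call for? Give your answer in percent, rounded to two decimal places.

r = 1.13 + (-0.59) + 0.4 × (-0.59 − 2.43) + 0.32 × (-2.25)
   = 1.13 − 0.59 − 1.208 − 0.72 = -1.39

-1.39%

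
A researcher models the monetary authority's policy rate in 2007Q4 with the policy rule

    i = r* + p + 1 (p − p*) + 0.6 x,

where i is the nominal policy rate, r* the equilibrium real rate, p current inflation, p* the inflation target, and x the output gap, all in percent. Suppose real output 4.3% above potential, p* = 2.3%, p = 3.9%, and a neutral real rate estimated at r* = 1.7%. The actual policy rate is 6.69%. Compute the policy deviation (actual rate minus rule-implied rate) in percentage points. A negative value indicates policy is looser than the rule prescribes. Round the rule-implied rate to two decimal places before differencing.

Output 4.3% above potential → x = 4.3.
i = 1.7 + 3.9 + 1 × (3.9 − 2.3) + 0.6 × 4.3
   = 1.7 + 3.9 + 1.6 + 2.58 = 9.78
Deviation = 6.69 − 9.78 = -3.09 pp.

-3.09 pp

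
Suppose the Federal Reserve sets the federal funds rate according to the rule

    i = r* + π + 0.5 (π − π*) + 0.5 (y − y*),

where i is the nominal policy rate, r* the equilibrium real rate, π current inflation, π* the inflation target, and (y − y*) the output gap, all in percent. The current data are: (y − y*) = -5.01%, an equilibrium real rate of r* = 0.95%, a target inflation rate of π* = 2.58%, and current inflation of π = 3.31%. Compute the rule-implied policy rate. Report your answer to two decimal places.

i = 0.95 + 3.31 + 0.5 × (3.31 − 2.58) + 0.5 × (-5.01)
   = 0.95 + 3.31 + 0.365 − 2.505 = 2.12

2.12%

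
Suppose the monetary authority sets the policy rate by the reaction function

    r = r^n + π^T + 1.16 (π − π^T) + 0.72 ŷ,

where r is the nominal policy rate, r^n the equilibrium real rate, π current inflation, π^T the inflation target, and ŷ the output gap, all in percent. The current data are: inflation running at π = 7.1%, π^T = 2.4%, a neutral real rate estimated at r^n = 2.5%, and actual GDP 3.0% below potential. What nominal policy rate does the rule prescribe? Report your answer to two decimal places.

Output 3.0% below potential → ŷ = -3.0.
r = 2.5 + 2.4 + 1.16 × (7.1 − 2.4) + 0.72 × (-3.0)
   = 2.5 + 2.4 + 5.452 − 2.16 = 8.19

8.19%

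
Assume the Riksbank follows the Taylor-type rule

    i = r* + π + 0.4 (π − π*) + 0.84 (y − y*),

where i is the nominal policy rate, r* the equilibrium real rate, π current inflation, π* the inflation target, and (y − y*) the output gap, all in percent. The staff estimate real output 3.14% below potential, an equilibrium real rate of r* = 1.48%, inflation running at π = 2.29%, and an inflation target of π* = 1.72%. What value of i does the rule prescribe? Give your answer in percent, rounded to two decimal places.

Output 3.14% below potential → (y − y*) = -3.14.
i = 1.48 + 2.29 + 0.4 × (2.29 − 1.72) + 0.84 × (-3.14)
   = 1.48 + 2.29 + 0.228 − 2.6376 = 1.36

1.36%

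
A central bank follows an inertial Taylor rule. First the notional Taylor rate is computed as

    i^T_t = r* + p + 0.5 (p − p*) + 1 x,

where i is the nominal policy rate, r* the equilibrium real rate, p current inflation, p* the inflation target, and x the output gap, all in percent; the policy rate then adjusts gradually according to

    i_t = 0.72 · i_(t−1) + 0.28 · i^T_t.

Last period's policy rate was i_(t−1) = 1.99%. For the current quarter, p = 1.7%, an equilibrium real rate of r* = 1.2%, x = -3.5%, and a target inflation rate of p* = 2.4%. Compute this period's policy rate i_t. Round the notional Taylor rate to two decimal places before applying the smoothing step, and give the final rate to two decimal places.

i^T_t = 1.2 + 1.7 + 0.5 × (1.7 − 2.4) + 1 × (-3.5)
   = 1.2 + 1.7 − 0.35 − 3.5 = -0.95
i_t = 0.72 × 1.99 + 0.28 × (-0.95) = 1.4328 − 0.266 = 1.17

1.17%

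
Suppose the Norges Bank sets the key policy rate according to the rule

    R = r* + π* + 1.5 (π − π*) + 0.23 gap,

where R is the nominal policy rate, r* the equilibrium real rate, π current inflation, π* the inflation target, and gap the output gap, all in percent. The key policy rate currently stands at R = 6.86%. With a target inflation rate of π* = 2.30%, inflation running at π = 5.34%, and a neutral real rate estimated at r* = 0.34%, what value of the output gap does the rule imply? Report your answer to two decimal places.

0.23 gap = 6.86 − 0.34 − 2.30 − 1.5 × (5.34 − 2.30) = -0.34
gap = -0.34 / 0.23 = -1.48

-1.48%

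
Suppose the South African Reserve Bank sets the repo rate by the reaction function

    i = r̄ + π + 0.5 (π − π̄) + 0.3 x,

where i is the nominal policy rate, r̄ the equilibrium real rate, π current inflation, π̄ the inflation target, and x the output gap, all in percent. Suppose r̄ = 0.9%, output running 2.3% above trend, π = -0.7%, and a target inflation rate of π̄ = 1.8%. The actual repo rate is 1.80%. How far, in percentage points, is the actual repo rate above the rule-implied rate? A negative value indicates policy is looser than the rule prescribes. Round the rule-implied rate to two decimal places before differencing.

2.16 pp

Output 2.3% above potential → x = 2.3.
i = 0.9 + (-0.7) + 0.5 × (-0.7 − 1.8) + 0.3 × 2.3
   = 0.9 − 0.7 − 1.25 + 0.69 = -0.36
Deviation = 1.80 − (-0.36) = 2.16 pp.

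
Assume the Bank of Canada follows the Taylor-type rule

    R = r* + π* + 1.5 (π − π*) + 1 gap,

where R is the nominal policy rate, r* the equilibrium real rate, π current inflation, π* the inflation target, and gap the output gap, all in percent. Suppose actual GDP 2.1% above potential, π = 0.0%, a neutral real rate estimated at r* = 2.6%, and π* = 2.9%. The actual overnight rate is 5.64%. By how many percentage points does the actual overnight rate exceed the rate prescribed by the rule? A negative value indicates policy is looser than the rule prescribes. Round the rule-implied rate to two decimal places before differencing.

2.39 pp

Output 2.1% above potential → gap = 2.1.
R = 2.6 + 2.9 + 1.5 × (0.0 − 2.9) + 1 × 2.1
   = 2.6 + 2.9 − 4.35 + 2.1 = 3.25
Deviation = 5.64 − 3.25 = 2.39 pp.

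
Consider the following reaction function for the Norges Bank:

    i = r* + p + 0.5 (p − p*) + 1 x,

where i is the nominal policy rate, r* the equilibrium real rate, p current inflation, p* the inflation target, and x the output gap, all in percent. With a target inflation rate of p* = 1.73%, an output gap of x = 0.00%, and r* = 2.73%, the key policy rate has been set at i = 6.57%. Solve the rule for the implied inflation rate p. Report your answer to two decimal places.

Collecting p: i = r* + (1 + 0.5) p − 0.5 p* + 1 x
1.5 p = 6.57 − 2.73 + 0.5 × 1.73 − 1 × 0.00 = 4.705
p = 4.705 / 1.5 = 3.14

3.14%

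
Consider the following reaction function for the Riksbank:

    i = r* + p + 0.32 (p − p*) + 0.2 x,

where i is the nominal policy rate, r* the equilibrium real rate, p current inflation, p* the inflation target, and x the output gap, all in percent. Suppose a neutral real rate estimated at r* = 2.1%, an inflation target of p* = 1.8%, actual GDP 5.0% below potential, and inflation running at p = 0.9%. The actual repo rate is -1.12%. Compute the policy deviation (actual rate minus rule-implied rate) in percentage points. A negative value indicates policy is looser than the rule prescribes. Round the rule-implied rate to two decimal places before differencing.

-2.83 pp

Output 5.0% below potential → x = -5.0.
i = 2.1 + 0.9 + 0.32 × (0.9 − 1.8) + 0.2 × (-5.0)
   = 2.1 + 0.9 − 0.288 − 1 = 1.71
Deviation = -1.12 − 1.71 = -2.83 pp.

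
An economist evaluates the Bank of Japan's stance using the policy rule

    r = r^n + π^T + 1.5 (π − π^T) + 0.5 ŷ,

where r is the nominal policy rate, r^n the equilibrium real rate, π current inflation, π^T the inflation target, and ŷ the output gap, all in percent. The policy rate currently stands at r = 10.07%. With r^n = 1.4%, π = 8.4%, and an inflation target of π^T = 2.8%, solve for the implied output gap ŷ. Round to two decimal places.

0.5 ŷ = 10.07 − 1.4 − 2.8 − 1.5 × (8.4 − 2.8) = -2.53
ŷ = -2.53 / 0.5 = -5.06

-5.06%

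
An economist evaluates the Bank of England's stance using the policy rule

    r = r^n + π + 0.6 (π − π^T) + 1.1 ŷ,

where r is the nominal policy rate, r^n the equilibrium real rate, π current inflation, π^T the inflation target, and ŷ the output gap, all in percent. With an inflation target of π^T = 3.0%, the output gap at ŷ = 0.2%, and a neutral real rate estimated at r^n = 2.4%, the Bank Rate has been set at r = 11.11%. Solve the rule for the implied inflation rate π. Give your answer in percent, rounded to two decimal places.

Collecting π: r = r^n + (1 + 0.6) π − 0.6 π^T + 1.1 ŷ
1.6 π = 11.11 − 2.4 + 0.6 × 3.0 − 1.1 × 0.2 = 10.29
π = 10.29 / 1.6 = 6.43

6.43%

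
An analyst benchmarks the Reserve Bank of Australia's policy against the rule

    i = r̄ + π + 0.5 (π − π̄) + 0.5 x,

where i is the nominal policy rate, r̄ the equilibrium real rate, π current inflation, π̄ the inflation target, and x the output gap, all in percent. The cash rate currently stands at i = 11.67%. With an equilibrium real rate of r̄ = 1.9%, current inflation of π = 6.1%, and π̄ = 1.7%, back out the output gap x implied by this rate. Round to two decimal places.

2.94%

0.5 x = 11.67 − 1.9 − 6.1 − 0.5 × (6.1 − 1.7) = 1.47
x = 1.47 / 0.5 = 2.94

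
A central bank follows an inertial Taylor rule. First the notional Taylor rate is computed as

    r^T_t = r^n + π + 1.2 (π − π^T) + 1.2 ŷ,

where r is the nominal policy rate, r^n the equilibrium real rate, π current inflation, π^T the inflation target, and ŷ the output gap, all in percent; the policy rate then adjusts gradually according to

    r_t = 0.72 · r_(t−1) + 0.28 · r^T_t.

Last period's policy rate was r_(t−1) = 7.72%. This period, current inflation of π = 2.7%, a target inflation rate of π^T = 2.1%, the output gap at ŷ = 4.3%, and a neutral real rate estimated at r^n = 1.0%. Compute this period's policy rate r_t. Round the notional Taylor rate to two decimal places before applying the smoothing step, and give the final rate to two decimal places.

8.24%

r^T_t = 1.0 + 2.7 + 1.2 × (2.7 − 2.1) + 1.2 × 4.3
   = 1.0 + 2.7 + 0.72 + 5.16 = 9.58
r_t = 0.72 × 7.72 + 0.28 × 9.58 = 5.5584 + 2.6824 = 8.24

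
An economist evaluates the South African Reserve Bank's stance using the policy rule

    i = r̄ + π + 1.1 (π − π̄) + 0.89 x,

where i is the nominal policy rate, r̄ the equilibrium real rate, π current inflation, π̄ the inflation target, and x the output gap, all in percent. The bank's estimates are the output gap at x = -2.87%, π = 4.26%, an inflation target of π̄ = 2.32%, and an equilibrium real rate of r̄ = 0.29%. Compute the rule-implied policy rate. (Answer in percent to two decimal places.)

4.13%

i = 0.29 + 4.26 + 1.1 × (4.26 − 2.32) + 0.89 × (-2.87)
   = 0.29 + 4.26 + 2.134 − 2.5543 = 4.13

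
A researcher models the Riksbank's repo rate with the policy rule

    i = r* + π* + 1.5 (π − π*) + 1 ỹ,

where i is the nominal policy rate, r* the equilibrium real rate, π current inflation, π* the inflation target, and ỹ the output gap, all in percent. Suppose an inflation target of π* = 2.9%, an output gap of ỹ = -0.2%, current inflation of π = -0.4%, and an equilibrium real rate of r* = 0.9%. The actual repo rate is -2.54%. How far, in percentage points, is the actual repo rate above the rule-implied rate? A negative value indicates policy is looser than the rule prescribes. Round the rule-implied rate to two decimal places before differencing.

-1.19 pp

i = 0.9 + 2.9 + 1.5 × (-0.4 − 2.9) + 1 × (-0.2)
   = 0.9 + 2.9 − 4.95 − 0.2 = -1.35
Deviation = -2.54 − (-1.35) = -1.19 pp.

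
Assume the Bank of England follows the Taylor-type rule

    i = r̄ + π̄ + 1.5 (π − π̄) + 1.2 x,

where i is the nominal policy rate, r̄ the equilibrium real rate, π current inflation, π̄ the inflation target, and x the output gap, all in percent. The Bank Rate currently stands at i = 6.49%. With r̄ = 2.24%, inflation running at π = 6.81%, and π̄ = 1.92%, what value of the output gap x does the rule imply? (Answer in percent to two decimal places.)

-4.17%

1.2 x = 6.49 − 2.24 − 1.92 − 1.5 × (6.81 − 1.92) = -5.005
x = -5.005 / 1.2 = -4.17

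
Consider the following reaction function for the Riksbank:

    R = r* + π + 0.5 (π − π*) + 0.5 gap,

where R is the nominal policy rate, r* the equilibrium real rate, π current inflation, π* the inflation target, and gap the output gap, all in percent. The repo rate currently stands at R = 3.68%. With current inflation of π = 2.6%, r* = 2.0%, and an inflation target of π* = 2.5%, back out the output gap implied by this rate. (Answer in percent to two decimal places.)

-1.94%

0.5 gap = 3.68 − 2.0 − 2.6 − 0.5 × (2.6 − 2.5) = -0.97
gap = -0.97 / 0.5 = -1.94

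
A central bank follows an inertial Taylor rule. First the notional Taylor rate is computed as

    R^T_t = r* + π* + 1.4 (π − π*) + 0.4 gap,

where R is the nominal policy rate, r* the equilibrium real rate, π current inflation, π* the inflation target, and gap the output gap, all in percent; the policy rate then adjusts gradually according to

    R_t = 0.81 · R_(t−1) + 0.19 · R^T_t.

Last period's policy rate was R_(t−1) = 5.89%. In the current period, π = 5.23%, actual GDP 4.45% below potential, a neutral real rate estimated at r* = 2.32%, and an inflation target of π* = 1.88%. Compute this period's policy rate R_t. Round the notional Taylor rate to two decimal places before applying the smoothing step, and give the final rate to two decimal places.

6.12%

Output 4.45% below potential → gap = -4.45.
R^T_t = 2.32 + 1.88 + 1.4 × (5.23 − 1.88) + 0.4 × (-4.45)
   = 2.32 + 1.88 + 4.69 − 1.78 = 7.11
R_t = 0.81 × 5.89 + 0.19 × 7.11 = 4.7709 + 1.3509 = 6.12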